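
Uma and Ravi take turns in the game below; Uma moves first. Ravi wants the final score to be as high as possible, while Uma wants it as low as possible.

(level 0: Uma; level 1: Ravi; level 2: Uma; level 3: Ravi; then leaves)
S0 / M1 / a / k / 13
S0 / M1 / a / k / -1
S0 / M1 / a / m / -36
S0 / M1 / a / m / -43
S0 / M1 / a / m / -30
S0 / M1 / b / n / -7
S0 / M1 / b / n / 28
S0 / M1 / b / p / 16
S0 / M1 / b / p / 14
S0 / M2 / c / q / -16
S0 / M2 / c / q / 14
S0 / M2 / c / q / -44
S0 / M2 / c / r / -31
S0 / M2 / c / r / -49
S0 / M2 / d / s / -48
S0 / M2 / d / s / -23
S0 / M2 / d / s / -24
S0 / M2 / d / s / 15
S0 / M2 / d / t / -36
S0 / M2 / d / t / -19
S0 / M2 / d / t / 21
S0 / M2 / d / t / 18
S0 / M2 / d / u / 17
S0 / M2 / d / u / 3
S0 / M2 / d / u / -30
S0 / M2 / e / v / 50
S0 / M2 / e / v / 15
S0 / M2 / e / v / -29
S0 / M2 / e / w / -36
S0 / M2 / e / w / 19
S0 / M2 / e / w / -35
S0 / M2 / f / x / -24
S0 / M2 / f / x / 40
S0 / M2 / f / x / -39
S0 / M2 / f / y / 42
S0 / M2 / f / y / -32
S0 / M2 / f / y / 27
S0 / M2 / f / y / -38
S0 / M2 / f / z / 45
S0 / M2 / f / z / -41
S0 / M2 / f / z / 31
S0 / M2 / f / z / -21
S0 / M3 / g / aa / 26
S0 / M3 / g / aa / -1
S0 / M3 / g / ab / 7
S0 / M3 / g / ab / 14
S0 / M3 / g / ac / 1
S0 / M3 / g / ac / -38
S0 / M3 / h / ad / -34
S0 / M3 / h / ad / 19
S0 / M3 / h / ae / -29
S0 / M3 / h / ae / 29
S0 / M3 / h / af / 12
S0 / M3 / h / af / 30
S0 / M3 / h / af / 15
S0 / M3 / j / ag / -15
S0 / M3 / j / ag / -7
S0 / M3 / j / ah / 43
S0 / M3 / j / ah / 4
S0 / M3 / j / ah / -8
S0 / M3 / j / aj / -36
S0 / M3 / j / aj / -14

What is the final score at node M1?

k (Ravi): max(13, -1) = 13
m (Ravi): max(-36, -43, -30) = -30
a (Uma): min(13, -30) = -30
n (Ravi): max(-7, 28) = 28
p (Ravi): max(16, 14) = 16
b (Uma): min(28, 16) = 16
M1 (Ravi): max(-30, 16) = 16

16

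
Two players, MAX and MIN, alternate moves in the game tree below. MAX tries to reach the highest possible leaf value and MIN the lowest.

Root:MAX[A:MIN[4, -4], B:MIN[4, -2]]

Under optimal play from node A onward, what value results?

A (MIN): min(4, -4) = -4

-4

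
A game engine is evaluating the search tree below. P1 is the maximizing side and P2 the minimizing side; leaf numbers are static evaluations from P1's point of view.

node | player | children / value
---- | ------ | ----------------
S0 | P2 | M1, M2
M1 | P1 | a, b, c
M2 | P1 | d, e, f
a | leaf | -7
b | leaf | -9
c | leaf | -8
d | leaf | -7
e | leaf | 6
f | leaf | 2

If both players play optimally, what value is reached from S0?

-7

M1 (P1): max(-7, -9, -8) = -7
M2 (P1): max(-7, 6, 2) = 6
S0 (P2): min(-7, 6) = -7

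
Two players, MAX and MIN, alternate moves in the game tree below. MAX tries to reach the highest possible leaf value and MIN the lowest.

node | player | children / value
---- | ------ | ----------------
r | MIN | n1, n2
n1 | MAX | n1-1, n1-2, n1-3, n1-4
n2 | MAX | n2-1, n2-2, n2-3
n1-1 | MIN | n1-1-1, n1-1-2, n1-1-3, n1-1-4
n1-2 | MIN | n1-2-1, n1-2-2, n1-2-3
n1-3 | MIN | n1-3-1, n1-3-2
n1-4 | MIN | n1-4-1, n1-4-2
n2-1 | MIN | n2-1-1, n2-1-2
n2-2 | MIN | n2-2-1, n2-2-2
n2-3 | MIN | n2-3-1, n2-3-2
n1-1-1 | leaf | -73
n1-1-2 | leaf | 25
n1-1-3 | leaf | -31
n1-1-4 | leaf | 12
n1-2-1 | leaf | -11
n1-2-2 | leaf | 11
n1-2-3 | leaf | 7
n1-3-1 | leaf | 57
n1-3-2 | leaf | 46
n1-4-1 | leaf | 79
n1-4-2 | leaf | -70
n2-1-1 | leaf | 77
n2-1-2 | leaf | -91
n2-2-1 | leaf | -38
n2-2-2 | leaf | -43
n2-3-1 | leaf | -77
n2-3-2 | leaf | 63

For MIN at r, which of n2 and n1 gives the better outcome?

n2

n2-1 (MIN): min(77, -91) = -91
n2-2 (MIN): min(-38, -43) = -43
n2-3 (MIN): min(-77, 63) = -77
n2 (MAX): max(-91, -43, -77) = -43
n1-1 (MIN): min(-73, 25, -31, 12) = -73
n1-2 (MIN): min(-11, 11, 7) = -11
n1-3 (MIN): min(57, 46) = 46
n1-4 (MIN): min(79, -70) = -70
n1 (MAX): max(-73, -11, 46, -70) = 46
MIN prefers the lower value; n2=-43, n1=46. n2 is better since -43 < 46.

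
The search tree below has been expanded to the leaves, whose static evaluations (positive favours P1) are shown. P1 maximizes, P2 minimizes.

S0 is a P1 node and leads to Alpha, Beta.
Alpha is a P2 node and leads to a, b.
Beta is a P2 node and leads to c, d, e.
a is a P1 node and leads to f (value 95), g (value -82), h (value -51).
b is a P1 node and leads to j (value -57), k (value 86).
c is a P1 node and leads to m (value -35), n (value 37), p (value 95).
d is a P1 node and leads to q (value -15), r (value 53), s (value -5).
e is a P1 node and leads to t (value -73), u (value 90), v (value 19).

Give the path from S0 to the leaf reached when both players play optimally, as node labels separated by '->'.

a (P1): max(95, -82, -51) = 95
b (P1): max(-57, 86) = 86
Alpha (P2): min(95, 86) = 86
c (P1): max(-35, 37, 95) = 95
d (P1): max(-15, 53, -5) = 53
e (P1): max(-73, 90, 19) = 90
Beta (P2): min(95, 53, 90) = 53
S0 (P1): max(86, 53) = 86
At S0, P1 picks Alpha (highest: 86).
At Alpha, P2 picks b (lowest: 86).
At b, P1 picks k (highest: 86).
Terminal value 86.

S0 -> Alpha -> b -> k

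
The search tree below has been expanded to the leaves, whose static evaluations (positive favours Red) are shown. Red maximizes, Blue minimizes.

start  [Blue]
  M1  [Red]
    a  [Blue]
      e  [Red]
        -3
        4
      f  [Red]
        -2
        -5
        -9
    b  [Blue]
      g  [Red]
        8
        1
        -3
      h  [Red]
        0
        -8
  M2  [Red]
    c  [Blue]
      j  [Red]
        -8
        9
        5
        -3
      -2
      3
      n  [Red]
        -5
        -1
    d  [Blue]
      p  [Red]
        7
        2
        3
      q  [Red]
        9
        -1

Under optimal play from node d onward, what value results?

7

p (Red): max(7, 2, 3) = 7
q (Red): max(9, -1) = 9
d (Blue): min(7, 9) = 7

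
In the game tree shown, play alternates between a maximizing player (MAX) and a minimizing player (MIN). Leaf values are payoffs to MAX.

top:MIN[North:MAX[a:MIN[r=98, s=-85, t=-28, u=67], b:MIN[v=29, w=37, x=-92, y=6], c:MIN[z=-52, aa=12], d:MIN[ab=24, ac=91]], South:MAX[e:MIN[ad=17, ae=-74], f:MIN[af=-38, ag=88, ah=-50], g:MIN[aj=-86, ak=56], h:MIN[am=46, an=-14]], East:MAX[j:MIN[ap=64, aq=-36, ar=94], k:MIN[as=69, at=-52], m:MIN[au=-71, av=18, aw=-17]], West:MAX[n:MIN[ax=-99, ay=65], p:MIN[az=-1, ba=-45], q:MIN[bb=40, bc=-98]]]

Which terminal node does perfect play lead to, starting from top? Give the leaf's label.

a (MIN): min(98, -85, -28, 67) = -85
b (MIN): min(29, 37, -92, 6) = -92
c (MIN): min(-52, 12) = -52
d (MIN): min(24, 91) = 24
North (MAX): max(-85, -92, -52, 24) = 24
e (MIN): min(17, -74) = -74
f (MIN): min(-38, 88, -50) = -50
g (MIN): min(-86, 56) = -86
h (MIN): min(46, -14) = -14
South (MAX): max(-74, -50, -86, -14) = -14
j (MIN): min(64, -36, 94) = -36
k (MIN): min(69, -52) = -52
m (MIN): min(-71, 18, -17) = -71
East (MAX): max(-36, -52, -71) = -36
n (MIN): min(-99, 65) = -99
p (MIN): min(-1, -45) = -45
q (MIN): min(40, -98) = -98
West (MAX): max(-99, -45, -98) = -45
top (MIN): min(24, -14, -36, -45) = -45
At top, MIN picks West (lowest: -45).
At West, MAX picks p (highest: -45).
At p, MIN picks ba (lowest: -45).
Terminal value -45.

ba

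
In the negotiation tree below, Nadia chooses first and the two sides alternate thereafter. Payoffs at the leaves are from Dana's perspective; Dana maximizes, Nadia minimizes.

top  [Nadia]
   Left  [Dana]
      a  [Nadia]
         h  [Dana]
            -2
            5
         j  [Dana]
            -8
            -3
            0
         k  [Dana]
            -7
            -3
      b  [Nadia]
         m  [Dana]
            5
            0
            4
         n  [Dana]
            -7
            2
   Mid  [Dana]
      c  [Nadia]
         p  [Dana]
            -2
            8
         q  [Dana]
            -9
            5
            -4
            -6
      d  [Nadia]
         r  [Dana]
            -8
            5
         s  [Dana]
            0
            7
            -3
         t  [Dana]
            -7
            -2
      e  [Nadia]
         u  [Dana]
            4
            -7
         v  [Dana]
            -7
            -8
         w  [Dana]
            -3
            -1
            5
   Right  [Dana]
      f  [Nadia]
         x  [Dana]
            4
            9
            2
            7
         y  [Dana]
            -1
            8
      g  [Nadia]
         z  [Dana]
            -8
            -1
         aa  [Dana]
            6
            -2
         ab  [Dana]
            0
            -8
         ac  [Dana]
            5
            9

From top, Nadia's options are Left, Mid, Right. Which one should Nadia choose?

Left

h (Dana): max(-2, 5) = 5
j (Dana): max(-8, -3, 0) = 0
k (Dana): max(-7, -3) = -3
a (Nadia): min(5, 0, -3) = -3
m (Dana): max(5, 0, 4) = 5
n (Dana): max(-7, 2) = 2
b (Nadia): min(5, 2) = 2
Left (Dana): max(-3, 2) = 2
p (Dana): max(-2, 8) = 8
q (Dana): max(-9, 5, -4, -6) = 5
c (Nadia): min(8, 5) = 5
r (Dana): max(-8, 5) = 5
s (Dana): max(0, 7, -3) = 7
t (Dana): max(-7, -2) = -2
d (Nadia): min(5, 7, -2) = -2
u (Dana): max(4, -7) = 4
v (Dana): max(-7, -8) = -7
w (Dana): max(-3, -1, 5) = 5
e (Nadia): min(4, -7, 5) = -7
Mid (Dana): max(5, -2, -7) = 5
x (Dana): max(4, 9, 2, 7) = 9
y (Dana): max(-1, 8) = 8
f (Nadia): min(9, 8) = 8
z (Dana): max(-8, -1) = -1
aa (Dana): max(6, -2) = 6
ab (Dana): max(0, -8) = 0
ac (Dana): max(5, 9) = 9
g (Nadia): min(-1, 6, 0, 9) = -1
Right (Dana): max(8, -1) = 8
top (Nadia): min(2, 5, 8) = 2
Nadia at top wants the lowest of {Left=2, Mid=5, Right=8}, so chooses Left.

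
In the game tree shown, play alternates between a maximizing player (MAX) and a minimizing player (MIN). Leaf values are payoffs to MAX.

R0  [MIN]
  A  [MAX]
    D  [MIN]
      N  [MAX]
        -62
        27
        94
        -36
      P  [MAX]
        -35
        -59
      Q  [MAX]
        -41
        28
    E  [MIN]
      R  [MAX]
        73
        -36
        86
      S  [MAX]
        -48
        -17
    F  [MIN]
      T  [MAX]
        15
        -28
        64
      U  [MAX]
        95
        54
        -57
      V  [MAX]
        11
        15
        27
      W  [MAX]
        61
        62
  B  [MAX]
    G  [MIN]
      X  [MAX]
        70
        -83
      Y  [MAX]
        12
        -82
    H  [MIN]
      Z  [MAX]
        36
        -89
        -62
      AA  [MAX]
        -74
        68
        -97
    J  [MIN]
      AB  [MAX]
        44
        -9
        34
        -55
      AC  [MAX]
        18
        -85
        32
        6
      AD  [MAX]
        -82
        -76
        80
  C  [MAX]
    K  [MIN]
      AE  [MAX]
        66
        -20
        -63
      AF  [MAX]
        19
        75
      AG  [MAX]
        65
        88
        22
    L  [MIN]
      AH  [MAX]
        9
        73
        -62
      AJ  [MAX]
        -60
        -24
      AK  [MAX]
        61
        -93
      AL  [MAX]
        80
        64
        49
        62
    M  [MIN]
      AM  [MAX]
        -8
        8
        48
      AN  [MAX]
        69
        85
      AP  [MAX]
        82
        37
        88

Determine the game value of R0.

27

N (MAX): max(-62, 27, 94, -36) = 94
P (MAX): max(-35, -59) = -35
Q (MAX): max(-41, 28) = 28
D (MIN): min(94, -35, 28) = -35
R (MAX): max(73, -36, 86) = 86
S (MAX): max(-48, -17) = -17
E (MIN): min(86, -17) = -17
T (MAX): max(15, -28, 64) = 64
U (MAX): max(95, 54, -57) = 95
V (MAX): max(11, 15, 27) = 27
W (MAX): max(61, 62) = 62
F (MIN): min(64, 95, 27, 62) = 27
A (MAX): max(-35, -17, 27) = 27
X (MAX): max(70, -83) = 70
Y (MAX): max(12, -82) = 12
G (MIN): min(70, 12) = 12
Z (MAX): max(36, -89, -62) = 36
AA (MAX): max(-74, 68, -97) = 68
H (MIN): min(36, 68) = 36
AB (MAX): max(44, -9, 34, -55) = 44
AC (MAX): max(18, -85, 32, 6) = 32
AD (MAX): max(-82, -76, 80) = 80
J (MIN): min(44, 32, 80) = 32
B (MAX): max(12, 36, 32) = 36
AE (MAX): max(66, -20, -63) = 66
AF (MAX): max(19, 75) = 75
AG (MAX): max(65, 88, 22) = 88
K (MIN): min(66, 75, 88) = 66
AH (MAX): max(9, 73, -62) = 73
AJ (MAX): max(-60, -24) = -24
AK (MAX): max(61, -93) = 61
AL (MAX): max(80, 64, 49, 62) = 80
L (MIN): min(73, -24, 61, 80) = -24
AM (MAX): max(-8, 8, 48) = 48
AN (MAX): max(69, 85) = 85
AP (MAX): max(82, 37, 88) = 88
M (MIN): min(48, 85, 88) = 48
C (MAX): max(66, -24, 48) = 66
R0 (MIN): min(27, 36, 66) = 27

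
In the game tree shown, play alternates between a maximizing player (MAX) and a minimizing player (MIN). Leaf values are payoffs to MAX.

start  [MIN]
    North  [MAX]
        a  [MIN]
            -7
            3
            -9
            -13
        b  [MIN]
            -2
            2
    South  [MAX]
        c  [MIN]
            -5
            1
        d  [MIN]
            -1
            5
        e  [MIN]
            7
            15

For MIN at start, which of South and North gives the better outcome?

North

c (MIN): min(-5, 1) = -5
d (MIN): min(-1, 5) = -1
e (MIN): min(7, 15) = 7
South (MAX): max(-5, -1, 7) = 7
a (MIN): min(-7, 3, -9, -13) = -13
b (MIN): min(-2, 2) = -2
North (MAX): max(-13, -2) = -2
MIN prefers the lower value; South=7, North=-2. North is better since -2 < 7.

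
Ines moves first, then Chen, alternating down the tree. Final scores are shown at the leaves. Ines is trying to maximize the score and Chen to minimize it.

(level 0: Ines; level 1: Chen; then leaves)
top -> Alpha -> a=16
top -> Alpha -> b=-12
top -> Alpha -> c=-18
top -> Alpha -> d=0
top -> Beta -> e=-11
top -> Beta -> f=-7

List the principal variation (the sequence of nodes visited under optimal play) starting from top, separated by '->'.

top -> Beta -> e

Alpha (Chen): min(16, -12, -18, 0) = -18
Beta (Chen): min(-11, -7) = -11
top (Ines): max(-18, -11) = -11
At top, Ines picks Beta (highest: -11).
At Beta, Chen picks e (lowest: -11).
Terminal value -11.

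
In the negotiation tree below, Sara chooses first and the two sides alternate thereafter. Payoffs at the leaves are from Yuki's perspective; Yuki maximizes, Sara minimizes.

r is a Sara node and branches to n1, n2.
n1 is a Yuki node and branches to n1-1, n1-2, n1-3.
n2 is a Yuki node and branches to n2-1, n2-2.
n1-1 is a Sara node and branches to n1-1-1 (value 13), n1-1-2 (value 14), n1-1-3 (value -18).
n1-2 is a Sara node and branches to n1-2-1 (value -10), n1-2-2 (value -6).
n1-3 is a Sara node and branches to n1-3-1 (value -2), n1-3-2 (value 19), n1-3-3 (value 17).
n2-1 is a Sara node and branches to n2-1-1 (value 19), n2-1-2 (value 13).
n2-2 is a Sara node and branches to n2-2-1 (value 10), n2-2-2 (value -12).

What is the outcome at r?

n1-1 (Sara): min(13, 14, -18) = -18
n1-2 (Sara): min(-10, -6) = -10
n1-3 (Sara): min(-2, 19, 17) = -2
n1 (Yuki): max(-18, -10, -2) = -2
n2-1 (Sara): min(19, 13) = 13
n2-2 (Sara): min(10, -12) = -12
n2 (Yuki): max(13, -12) = 13
r (Sara): min(-2, 13) = -2

-2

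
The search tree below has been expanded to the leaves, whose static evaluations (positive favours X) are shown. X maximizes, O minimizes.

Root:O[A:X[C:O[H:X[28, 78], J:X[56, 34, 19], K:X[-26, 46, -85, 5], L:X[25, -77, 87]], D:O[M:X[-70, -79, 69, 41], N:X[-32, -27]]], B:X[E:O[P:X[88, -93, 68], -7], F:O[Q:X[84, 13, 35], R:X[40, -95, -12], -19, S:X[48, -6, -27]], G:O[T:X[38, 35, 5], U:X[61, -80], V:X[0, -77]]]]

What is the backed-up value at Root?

H (X): max(28, 78) = 78
J (X): max(56, 34, 19) = 56
K (X): max(-26, 46, -85, 5) = 46
L (X): max(25, -77, 87) = 87
C (O): min(78, 56, 46, 87) = 46
M (X): max(-70, -79, 69, 41) = 69
N (X): max(-32, -27) = -27
D (O): min(69, -27) = -27
A (X): max(46, -27) = 46
P (X): max(88, -93, 68) = 88
E (O): min(88, -7) = -7
Q (X): max(84, 13, 35) = 84
R (X): max(40, -95, -12) = 40
S (X): max(48, -6, -27) = 48
F (O): min(84, 40, -19, 48) = -19
T (X): max(38, 35, 5) = 38
U (X): max(61, -80) = 61
V (X): max(0, -77) = 0
G (O): min(38, 61, 0) = 0
B (X): max(-7, -19, 0) = 0
Root (O): min(46, 0) = 0

0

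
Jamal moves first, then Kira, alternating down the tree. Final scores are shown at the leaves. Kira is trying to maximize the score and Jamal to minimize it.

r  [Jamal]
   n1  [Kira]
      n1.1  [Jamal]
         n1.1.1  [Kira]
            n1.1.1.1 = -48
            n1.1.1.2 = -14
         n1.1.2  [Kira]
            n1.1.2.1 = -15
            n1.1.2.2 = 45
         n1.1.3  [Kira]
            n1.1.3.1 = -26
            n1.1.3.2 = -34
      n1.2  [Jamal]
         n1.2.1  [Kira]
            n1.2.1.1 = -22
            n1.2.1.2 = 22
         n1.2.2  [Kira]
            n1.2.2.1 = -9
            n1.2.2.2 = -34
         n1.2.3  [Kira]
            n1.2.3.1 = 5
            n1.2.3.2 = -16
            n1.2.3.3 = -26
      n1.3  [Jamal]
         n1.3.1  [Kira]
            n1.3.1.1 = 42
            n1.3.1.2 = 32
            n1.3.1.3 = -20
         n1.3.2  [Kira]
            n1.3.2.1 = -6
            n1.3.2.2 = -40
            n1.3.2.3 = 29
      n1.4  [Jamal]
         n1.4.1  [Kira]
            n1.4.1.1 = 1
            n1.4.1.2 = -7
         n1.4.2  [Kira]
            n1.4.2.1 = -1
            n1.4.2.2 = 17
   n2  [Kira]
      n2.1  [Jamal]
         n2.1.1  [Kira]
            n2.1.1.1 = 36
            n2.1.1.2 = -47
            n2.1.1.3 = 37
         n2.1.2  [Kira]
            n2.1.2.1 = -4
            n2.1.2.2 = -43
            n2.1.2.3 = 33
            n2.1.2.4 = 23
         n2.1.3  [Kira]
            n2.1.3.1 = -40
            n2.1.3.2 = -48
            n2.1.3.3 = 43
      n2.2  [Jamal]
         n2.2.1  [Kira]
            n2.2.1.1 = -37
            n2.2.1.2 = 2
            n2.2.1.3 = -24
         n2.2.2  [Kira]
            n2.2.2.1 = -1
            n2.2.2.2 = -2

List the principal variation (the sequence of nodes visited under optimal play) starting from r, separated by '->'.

n1.1.1 (Kira): max(-48, -14) = -14
n1.1.2 (Kira): max(-15, 45) = 45
n1.1.3 (Kira): max(-26, -34) = -26
n1.1 (Jamal): min(-14, 45, -26) = -26
n1.2.1 (Kira): max(-22, 22) = 22
n1.2.2 (Kira): max(-9, -34) = -9
n1.2.3 (Kira): max(5, -16, -26) = 5
n1.2 (Jamal): min(22, -9, 5) = -9
n1.3.1 (Kira): max(42, 32, -20) = 42
n1.3.2 (Kira): max(-6, -40, 29) = 29
n1.3 (Jamal): min(42, 29) = 29
n1.4.1 (Kira): max(1, -7) = 1
n1.4.2 (Kira): max(-1, 17) = 17
n1.4 (Jamal): min(1, 17) = 1
n1 (Kira): max(-26, -9, 29, 1) = 29
n2.1.1 (Kira): max(36, -47, 37) = 37
n2.1.2 (Kira): max(-4, -43, 33, 23) = 33
n2.1.3 (Kira): max(-40, -48, 43) = 43
n2.1 (Jamal): min(37, 33, 43) = 33
n2.2.1 (Kira): max(-37, 2, -24) = 2
n2.2.2 (Kira): max(-1, -2) = -1
n2.2 (Jamal): min(2, -1) = -1
n2 (Kira): max(33, -1) = 33
r (Jamal): min(29, 33) = 29
At r, Jamal picks n1 (lowest: 29).
At n1, Kira picks n1.3 (highest: 29).
At n1.3, Jamal picks n1.3.2 (lowest: 29).
At n1.3.2, Kira picks n1.3.2.3 (highest: 29).
Terminal value 29.

r -> n1 -> n1.3 -> n1.3.2 -> n1.3.2.3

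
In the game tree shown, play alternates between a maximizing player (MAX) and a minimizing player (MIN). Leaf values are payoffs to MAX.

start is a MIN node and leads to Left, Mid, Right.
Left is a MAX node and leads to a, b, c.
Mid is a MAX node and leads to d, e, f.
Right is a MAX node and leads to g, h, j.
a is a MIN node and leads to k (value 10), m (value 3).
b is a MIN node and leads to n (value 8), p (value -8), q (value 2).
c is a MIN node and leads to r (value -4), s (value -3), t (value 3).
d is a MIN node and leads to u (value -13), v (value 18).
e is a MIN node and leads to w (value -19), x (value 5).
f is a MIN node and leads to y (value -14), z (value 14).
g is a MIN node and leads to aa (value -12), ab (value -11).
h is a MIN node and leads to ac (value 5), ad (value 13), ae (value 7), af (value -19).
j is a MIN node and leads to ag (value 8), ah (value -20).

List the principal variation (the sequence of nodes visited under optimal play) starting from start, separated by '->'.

a (MIN): min(10, 3) = 3
b (MIN): min(8, -8, 2) = -8
c (MIN): min(-4, -3, 3) = -4
Left (MAX): max(3, -8, -4) = 3
d (MIN): min(-13, 18) = -13
e (MIN): min(-19, 5) = -19
f (MIN): min(-14, 14) = -14
Mid (MAX): max(-13, -19, -14) = -13
g (MIN): min(-12, -11) = -12
h (MIN): min(5, 13, 7, -19) = -19
j (MIN): min(8, -20) = -20
Right (MAX): max(-12, -19, -20) = -12
start (MIN): min(3, -13, -12) = -13
At start, MIN picks Mid (lowest: -13).
At Mid, MAX picks d (highest: -13).
At d, MIN picks u (lowest: -13).
Terminal value -13.

start -> Mid -> d -> u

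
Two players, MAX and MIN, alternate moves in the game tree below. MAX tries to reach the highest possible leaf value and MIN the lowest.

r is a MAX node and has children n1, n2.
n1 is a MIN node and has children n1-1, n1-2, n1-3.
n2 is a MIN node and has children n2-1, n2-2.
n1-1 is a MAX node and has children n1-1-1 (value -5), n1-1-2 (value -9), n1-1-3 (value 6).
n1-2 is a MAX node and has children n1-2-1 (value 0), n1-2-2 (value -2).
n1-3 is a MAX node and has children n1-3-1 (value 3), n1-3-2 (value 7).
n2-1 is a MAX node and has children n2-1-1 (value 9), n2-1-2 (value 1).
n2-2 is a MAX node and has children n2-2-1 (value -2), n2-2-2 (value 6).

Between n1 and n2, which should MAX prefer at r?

n1-1 (MAX): max(-5, -9, 6) = 6
n1-2 (MAX): max(0, -2) = 0
n1-3 (MAX): max(3, 7) = 7
n1 (MIN): min(6, 0, 7) = 0
n2-1 (MAX): max(9, 1) = 9
n2-2 (MAX): max(-2, 6) = 6
n2 (MIN): min(9, 6) = 6
MAX prefers the higher value; n1=0, n2=6. n2 is better since 6 > 0.

n2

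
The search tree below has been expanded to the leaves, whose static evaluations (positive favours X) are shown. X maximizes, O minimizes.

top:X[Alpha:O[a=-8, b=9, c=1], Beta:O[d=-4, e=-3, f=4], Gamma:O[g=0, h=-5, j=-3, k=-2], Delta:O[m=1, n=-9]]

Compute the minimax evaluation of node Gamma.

Gamma (O): min(0, -5, -3, -2) = -5

-5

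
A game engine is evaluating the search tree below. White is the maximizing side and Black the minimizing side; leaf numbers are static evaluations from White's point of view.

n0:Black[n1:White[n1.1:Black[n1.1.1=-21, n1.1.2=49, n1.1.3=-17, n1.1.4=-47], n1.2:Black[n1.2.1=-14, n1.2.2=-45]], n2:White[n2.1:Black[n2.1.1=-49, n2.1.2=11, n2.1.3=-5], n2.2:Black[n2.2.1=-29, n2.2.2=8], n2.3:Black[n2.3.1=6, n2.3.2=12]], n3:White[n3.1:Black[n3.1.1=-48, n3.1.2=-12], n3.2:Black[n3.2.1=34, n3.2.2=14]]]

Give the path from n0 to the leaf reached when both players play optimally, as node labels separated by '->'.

n1.1 (Black): min(-21, 49, -17, -47) = -47
n1.2 (Black): min(-14, -45) = -45
n1 (White): max(-47, -45) = -45
n2.1 (Black): min(-49, 11, -5) = -49
n2.2 (Black): min(-29, 8) = -29
n2.3 (Black): min(6, 12) = 6
n2 (White): max(-49, -29, 6) = 6
n3.1 (Black): min(-48, -12) = -48
n3.2 (Black): min(34, 14) = 14
n3 (White): max(-48, 14) = 14
n0 (Black): min(-45, 6, 14) = -45
At n0, Black picks n1 (lowest: -45).
At n1, White picks n1.2 (highest: -45).
At n1.2, Black picks n1.2.2 (lowest: -45).
Terminal value -45.

n0 -> n1 -> n1.2 -> n1.2.2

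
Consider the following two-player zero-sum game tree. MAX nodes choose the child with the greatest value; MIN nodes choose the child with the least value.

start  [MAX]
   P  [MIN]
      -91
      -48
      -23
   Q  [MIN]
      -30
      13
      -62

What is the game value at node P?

P (MIN): min(-91, -48, -23) = -91

-91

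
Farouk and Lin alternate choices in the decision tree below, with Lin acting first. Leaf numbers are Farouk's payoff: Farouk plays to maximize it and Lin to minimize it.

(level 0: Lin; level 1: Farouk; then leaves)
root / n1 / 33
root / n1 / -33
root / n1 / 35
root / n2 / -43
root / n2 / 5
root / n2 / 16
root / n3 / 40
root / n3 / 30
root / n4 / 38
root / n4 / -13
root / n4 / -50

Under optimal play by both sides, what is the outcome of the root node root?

n1 (Farouk): max(33, -33, 35) = 35
n2 (Farouk): max(-43, 5, 16) = 16
n3 (Farouk): max(40, 30) = 40
n4 (Farouk): max(38, -13, -50) = 38
root (Lin): min(35, 16, 40, 38) = 16

16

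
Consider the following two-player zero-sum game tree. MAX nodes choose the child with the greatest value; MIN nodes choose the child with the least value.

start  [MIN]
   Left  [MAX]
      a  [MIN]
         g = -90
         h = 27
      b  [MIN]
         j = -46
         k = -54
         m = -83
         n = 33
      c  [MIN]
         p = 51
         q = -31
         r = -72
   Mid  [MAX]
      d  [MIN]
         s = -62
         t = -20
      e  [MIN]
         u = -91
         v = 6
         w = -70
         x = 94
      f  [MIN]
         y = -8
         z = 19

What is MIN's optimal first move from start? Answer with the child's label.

a (MIN): min(-90, 27) = -90
b (MIN): min(-46, -54, -83, 33) = -83
c (MIN): min(51, -31, -72) = -72
Left (MAX): max(-90, -83, -72) = -72
d (MIN): min(-62, -20) = -62
e (MIN): min(-91, 6, -70, 94) = -91
f (MIN): min(-8, 19) = -8
Mid (MAX): max(-62, -91, -8) = -8
start (MIN): min(-72, -8) = -72
MIN at start wants the lowest of {Left=-72, Mid=-8}, so chooses Left.

Left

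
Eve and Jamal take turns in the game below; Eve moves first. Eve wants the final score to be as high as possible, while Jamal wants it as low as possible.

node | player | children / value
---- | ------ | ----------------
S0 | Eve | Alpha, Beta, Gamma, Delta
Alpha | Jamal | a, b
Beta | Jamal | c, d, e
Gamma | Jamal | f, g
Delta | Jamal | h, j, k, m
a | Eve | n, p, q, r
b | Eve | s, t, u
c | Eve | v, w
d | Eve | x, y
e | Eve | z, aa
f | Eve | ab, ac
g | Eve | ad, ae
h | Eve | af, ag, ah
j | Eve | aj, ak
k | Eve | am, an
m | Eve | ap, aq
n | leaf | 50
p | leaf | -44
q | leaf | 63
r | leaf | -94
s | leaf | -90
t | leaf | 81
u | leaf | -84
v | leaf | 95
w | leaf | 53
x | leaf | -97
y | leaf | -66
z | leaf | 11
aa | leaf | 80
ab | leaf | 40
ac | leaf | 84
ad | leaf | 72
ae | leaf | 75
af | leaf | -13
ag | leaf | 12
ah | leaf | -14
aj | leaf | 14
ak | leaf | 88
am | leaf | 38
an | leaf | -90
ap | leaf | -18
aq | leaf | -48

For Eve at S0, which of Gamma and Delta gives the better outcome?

Gamma

f (Eve): max(40, 84) = 84
g (Eve): max(72, 75) = 75
Gamma (Jamal): min(84, 75) = 75
h (Eve): max(-13, 12, -14) = 12
j (Eve): max(14, 88) = 88
k (Eve): max(38, -90) = 38
m (Eve): max(-18, -48) = -18
Delta (Jamal): min(12, 88, 38, -18) = -18
Eve prefers the higher value; Gamma=75, Delta=-18. Gamma is better since 75 > -18.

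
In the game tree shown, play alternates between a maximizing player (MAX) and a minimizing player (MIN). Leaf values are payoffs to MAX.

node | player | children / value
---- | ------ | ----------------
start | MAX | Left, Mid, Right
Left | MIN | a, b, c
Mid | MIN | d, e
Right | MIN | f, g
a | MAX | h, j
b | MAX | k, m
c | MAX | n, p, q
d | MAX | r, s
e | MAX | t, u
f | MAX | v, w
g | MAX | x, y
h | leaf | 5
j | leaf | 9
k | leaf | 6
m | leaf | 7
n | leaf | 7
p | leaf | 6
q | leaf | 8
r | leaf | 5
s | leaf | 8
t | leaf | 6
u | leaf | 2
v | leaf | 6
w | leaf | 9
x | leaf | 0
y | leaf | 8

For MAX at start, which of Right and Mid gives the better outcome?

f (MAX): max(6, 9) = 9
g (MAX): max(0, 8) = 8
Right (MIN): min(9, 8) = 8
d (MAX): max(5, 8) = 8
e (MAX): max(6, 2) = 6
Mid (MIN): min(8, 6) = 6
MAX prefers the higher value; Right=8, Mid=6. Right is better since 8 > 6.

Right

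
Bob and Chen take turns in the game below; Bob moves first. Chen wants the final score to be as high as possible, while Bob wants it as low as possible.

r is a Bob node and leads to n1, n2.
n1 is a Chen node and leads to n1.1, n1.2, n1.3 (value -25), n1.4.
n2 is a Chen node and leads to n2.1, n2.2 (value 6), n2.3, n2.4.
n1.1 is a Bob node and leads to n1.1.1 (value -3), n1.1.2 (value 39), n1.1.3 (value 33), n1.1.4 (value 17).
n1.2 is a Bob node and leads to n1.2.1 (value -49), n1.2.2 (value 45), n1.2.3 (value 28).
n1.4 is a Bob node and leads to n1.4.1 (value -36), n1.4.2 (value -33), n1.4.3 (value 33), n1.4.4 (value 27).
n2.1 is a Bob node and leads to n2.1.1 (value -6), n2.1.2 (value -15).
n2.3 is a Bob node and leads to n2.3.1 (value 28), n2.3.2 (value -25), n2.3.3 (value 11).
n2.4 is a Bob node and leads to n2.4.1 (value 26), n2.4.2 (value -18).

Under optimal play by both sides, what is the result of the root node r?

n1.1 (Bob): min(-3, 39, 33, 17) = -3
n1.2 (Bob): min(-49, 45, 28) = -49
n1.4 (Bob): min(-36, -33, 33, 27) = -36
n1 (Chen): max(-3, -49, -25, -36) = -3
n2.1 (Bob): min(-6, -15) = -15
n2.3 (Bob): min(28, -25, 11) = -25
n2.4 (Bob): min(26, -18) = -18
n2 (Chen): max(-15, 6, -25, -18) = 6
r (Bob): min(-3, 6) = -3

-3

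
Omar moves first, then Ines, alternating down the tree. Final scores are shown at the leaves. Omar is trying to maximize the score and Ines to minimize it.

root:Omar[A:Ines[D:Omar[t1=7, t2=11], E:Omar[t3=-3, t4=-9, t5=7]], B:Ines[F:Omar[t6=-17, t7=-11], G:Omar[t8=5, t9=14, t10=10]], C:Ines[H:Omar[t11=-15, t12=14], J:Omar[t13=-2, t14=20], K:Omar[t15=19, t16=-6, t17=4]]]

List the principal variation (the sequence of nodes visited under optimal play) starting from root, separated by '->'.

root -> C -> H -> t12

D (Omar): max(7, 11) = 11
E (Omar): max(-3, -9, 7) = 7
A (Ines): min(11, 7) = 7
F (Omar): max(-17, -11) = -11
G (Omar): max(5, 14, 10) = 14
B (Ines): min(-11, 14) = -11
H (Omar): max(-15, 14) = 14
J (Omar): max(-2, 20) = 20
K (Omar): max(19, -6, 4) = 19
C (Ines): min(14, 20, 19) = 14
root (Omar): max(7, -11, 14) = 14
At root, Omar picks C (highest: 14).
At C, Ines picks H (lowest: 14).
At H, Omar picks t12 (highest: 14).
Terminal value 14.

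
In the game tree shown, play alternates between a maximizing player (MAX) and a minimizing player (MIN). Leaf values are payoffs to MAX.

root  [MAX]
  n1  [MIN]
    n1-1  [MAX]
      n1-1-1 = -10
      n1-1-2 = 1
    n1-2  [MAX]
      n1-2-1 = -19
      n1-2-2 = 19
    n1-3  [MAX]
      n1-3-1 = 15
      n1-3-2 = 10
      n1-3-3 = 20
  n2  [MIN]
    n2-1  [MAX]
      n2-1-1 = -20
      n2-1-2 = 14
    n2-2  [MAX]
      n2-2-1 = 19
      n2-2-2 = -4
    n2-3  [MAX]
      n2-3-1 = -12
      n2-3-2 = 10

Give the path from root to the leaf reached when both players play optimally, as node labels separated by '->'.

n1-1 (MAX): max(-10, 1) = 1
n1-2 (MAX): max(-19, 19) = 19
n1-3 (MAX): max(15, 10, 20) = 20
n1 (MIN): min(1, 19, 20) = 1
n2-1 (MAX): max(-20, 14) = 14
n2-2 (MAX): max(19, -4) = 19
n2-3 (MAX): max(-12, 10) = 10
n2 (MIN): min(14, 19, 10) = 10
root (MAX): max(1, 10) = 10
At root, MAX picks n2 (highest: 10).
At n2, MIN picks n2-3 (lowest: 10).
At n2-3, MAX picks n2-3-2 (highest: 10).
Terminal value 10.

root -> n2 -> n2-3 -> n2-3-2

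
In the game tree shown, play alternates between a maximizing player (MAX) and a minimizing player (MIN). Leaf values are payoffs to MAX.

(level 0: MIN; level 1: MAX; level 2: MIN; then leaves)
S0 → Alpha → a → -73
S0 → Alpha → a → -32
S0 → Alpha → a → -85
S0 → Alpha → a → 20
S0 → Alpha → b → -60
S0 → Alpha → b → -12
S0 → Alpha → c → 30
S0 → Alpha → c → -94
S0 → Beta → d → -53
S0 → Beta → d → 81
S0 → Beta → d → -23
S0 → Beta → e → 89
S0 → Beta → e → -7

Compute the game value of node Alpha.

-60

a (MIN): min(-73, -32, -85, 20) = -85
b (MIN): min(-60, -12) = -60
c (MIN): min(30, -94) = -94
Alpha (MAX): max(-85, -60, -94) = -60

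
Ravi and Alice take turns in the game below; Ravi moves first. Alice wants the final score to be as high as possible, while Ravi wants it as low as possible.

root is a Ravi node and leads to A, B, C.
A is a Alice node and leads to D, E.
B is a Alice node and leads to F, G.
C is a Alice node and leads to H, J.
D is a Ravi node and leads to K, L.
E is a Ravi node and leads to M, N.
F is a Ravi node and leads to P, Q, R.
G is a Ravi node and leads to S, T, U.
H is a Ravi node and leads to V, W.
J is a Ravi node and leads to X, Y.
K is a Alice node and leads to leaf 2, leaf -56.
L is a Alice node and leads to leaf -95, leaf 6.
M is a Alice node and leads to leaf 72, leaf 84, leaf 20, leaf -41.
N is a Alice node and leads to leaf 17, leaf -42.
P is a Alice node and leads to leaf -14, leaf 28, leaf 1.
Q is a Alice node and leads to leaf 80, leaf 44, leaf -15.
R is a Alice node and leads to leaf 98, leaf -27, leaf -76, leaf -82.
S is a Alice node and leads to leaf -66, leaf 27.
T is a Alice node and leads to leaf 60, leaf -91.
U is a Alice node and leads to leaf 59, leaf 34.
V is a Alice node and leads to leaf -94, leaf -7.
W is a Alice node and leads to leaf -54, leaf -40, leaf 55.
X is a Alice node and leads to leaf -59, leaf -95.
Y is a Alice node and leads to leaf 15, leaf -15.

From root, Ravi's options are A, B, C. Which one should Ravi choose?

K (Alice): max(2, -56) = 2
L (Alice): max(-95, 6) = 6
D (Ravi): min(2, 6) = 2
M (Alice): max(72, 84, 20, -41) = 84
N (Alice): max(17, -42) = 17
E (Ravi): min(84, 17) = 17
A (Alice): max(2, 17) = 17
P (Alice): max(-14, 28, 1) = 28
Q (Alice): max(80, 44, -15) = 80
R (Alice): max(98, -27, -76, -82) = 98
F (Ravi): min(28, 80, 98) = 28
S (Alice): max(-66, 27) = 27
T (Alice): max(60, -91) = 60
U (Alice): max(59, 34) = 59
G (Ravi): min(27, 60, 59) = 27
B (Alice): max(28, 27) = 28
V (Alice): max(-94, -7) = -7
W (Alice): max(-54, -40, 55) = 55
H (Ravi): min(-7, 55) = -7
X (Alice): max(-59, -95) = -59
Y (Alice): max(15, -15) = 15
J (Ravi): min(-59, 15) = -59
C (Alice): max(-7, -59) = -7
root (Ravi): min(17, 28, -7) = -7
Ravi at root wants the lowest of {A=17, B=28, C=-7}, so chooses C.

C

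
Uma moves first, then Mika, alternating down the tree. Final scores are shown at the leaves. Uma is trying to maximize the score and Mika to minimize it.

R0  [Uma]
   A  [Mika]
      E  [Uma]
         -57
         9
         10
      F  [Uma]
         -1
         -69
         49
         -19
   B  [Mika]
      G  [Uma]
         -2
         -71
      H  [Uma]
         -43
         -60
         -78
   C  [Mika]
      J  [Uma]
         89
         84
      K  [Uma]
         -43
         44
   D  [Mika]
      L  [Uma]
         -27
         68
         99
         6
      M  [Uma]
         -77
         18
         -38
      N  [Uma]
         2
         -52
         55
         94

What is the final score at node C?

J (Uma): max(89, 84) = 89
K (Uma): max(-43, 44) = 44
C (Mika): min(89, 44) = 44

44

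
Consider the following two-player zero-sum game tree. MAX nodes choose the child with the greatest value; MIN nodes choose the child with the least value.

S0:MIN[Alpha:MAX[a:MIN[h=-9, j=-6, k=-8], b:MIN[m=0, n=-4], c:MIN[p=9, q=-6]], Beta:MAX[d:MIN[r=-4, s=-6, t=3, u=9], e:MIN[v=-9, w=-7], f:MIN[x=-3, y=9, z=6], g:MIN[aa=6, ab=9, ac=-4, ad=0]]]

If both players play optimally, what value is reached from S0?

-4

a (MIN): min(-9, -6, -8) = -9
b (MIN): min(0, -4) = -4
c (MIN): min(9, -6) = -6
Alpha (MAX): max(-9, -4, -6) = -4
d (MIN): min(-4, -6, 3, 9) = -6
e (MIN): min(-9, -7) = -9
f (MIN): min(-3, 9, 6) = -3
g (MIN): min(6, 9, -4, 0) = -4
Beta (MAX): max(-6, -9, -3, -4) = -3
S0 (MIN): min(-4, -3) = -4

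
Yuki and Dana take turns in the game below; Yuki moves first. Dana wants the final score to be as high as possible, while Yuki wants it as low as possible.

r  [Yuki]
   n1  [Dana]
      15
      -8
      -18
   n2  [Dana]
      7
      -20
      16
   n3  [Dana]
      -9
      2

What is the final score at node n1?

n1 (Dana): max(15, -8, -18) = 15

15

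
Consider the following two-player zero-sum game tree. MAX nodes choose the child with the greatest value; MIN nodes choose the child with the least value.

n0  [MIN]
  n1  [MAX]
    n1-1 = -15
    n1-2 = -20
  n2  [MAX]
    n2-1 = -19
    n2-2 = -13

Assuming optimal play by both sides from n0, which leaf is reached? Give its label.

n1-1

n1 (MAX): max(-15, -20) = -15
n2 (MAX): max(-19, -13) = -13
n0 (MIN): min(-15, -13) = -15
At n0, MIN picks n1 (lowest: -15).
At n1, MAX picks n1-1 (highest: -15).
Terminal value -15.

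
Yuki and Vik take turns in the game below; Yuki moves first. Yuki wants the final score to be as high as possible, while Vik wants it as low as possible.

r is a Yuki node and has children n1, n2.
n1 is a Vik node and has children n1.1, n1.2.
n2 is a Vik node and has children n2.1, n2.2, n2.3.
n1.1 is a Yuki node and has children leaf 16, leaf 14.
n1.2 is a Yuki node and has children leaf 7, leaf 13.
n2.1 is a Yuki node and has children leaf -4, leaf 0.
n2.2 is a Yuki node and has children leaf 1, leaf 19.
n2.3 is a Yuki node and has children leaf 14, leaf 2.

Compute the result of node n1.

13

n1.1 (Yuki): max(16, 14) = 16
n1.2 (Yuki): max(7, 13) = 13
n1 (Vik): min(16, 13) = 13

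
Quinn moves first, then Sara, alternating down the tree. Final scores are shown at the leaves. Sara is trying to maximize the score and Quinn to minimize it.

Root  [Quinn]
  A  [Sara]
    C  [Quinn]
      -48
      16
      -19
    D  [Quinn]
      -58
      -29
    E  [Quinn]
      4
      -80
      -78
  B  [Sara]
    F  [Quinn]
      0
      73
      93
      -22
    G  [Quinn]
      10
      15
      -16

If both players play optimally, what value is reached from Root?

-48

C (Quinn): min(-48, 16, -19) = -48
D (Quinn): min(-58, -29) = -58
E (Quinn): min(4, -80, -78) = -80
A (Sara): max(-48, -58, -80) = -48
F (Quinn): min(0, 73, 93, -22) = -22
G (Quinn): min(10, 15, -16) = -16
B (Sara): max(-22, -16) = -16
Root (Quinn): min(-48, -16) = -48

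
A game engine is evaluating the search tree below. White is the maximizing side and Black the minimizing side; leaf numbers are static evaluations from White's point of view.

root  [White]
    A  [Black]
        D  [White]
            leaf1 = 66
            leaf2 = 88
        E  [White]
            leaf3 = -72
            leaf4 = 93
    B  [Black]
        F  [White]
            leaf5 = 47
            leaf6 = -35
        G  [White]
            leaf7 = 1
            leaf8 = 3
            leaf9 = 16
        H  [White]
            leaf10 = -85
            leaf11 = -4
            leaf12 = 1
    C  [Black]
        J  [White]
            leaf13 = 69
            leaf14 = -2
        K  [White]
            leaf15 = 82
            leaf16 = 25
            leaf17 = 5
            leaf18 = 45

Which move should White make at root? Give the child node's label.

D (White): max(66, 88) = 88
E (White): max(-72, 93) = 93
A (Black): min(88, 93) = 88
F (White): max(47, -35) = 47
G (White): max(1, 3, 16) = 16
H (White): max(-85, -4, 1) = 1
B (Black): min(47, 16, 1) = 1
J (White): max(69, -2) = 69
K (White): max(82, 25, 5, 45) = 82
C (Black): min(69, 82) = 69
root (White): max(88, 1, 69) = 88
White at root wants the highest of {A=88, B=1, C=69}, so chooses A.

A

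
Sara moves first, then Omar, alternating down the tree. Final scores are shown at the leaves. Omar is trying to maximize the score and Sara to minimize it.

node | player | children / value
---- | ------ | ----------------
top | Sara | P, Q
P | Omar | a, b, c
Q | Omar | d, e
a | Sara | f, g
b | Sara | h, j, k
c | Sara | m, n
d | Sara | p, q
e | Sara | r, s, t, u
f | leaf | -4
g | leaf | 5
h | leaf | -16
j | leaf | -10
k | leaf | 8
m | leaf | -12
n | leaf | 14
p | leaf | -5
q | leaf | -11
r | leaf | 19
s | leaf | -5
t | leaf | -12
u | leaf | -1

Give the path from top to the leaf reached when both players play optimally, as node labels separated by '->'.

a (Sara): min(-4, 5) = -4
b (Sara): min(-16, -10, 8) = -16
c (Sara): min(-12, 14) = -12
P (Omar): max(-4, -16, -12) = -4
d (Sara): min(-5, -11) = -11
e (Sara): min(19, -5, -12, -1) = -12
Q (Omar): max(-11, -12) = -11
top (Sara): min(-4, -11) = -11
At top, Sara picks Q (lowest: -11).
At Q, Omar picks d (highest: -11).
At d, Sara picks q (lowest: -11).
Terminal value -11.

top -> Q -> d -> q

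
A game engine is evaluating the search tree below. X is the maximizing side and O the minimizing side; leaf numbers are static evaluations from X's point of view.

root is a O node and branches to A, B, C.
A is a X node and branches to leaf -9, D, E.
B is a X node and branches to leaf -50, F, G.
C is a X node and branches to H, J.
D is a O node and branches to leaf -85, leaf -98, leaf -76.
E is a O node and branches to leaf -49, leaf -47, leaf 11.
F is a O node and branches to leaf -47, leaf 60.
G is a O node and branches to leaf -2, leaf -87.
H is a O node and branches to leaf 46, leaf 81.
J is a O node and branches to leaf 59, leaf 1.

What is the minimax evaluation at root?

D (O): min(-85, -98, -76) = -98
E (O): min(-49, -47, 11) = -49
A (X): max(-9, -98, -49) = -9
F (O): min(-47, 60) = -47
G (O): min(-2, -87) = -87
B (X): max(-50, -47, -87) = -47
H (O): min(46, 81) = 46
J (O): min(59, 1) = 1
C (X): max(46, 1) = 46
root (O): min(-9, -47, 46) = -47

-47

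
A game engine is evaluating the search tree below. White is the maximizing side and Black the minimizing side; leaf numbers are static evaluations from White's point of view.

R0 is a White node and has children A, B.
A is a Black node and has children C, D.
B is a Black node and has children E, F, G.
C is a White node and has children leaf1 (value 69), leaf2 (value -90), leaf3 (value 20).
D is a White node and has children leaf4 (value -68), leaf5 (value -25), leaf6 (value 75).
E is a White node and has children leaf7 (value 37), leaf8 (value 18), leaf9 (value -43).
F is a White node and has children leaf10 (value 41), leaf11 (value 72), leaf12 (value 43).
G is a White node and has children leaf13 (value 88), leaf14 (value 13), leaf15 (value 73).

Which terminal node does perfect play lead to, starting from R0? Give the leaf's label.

leaf1

C (White): max(69, -90, 20) = 69
D (White): max(-68, -25, 75) = 75
A (Black): min(69, 75) = 69
E (White): max(37, 18, -43) = 37
F (White): max(41, 72, 43) = 72
G (White): max(88, 13, 73) = 88
B (Black): min(37, 72, 88) = 37
R0 (White): max(69, 37) = 69
At R0, White picks A (highest: 69).
At A, Black picks C (lowest: 69).
At C, White picks leaf1 (highest: 69).
Terminal value 69.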